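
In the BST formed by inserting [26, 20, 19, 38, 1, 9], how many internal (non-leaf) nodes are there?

Tree built from: [26, 20, 19, 38, 1, 9]
Tree (level-order array): [26, 20, 38, 19, None, None, None, 1, None, None, 9]
Rule: An internal node has at least one child.
Per-node child counts:
  node 26: 2 child(ren)
  node 20: 1 child(ren)
  node 19: 1 child(ren)
  node 1: 1 child(ren)
  node 9: 0 child(ren)
  node 38: 0 child(ren)
Matching nodes: [26, 20, 19, 1]
Count of internal (non-leaf) nodes: 4


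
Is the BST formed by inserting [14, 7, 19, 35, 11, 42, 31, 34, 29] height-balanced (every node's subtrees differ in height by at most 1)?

Tree (level-order array): [14, 7, 19, None, 11, None, 35, None, None, 31, 42, 29, 34]
Definition: a tree is height-balanced if, at every node, |h(left) - h(right)| <= 1 (empty subtree has height -1).
Bottom-up per-node check:
  node 11: h_left=-1, h_right=-1, diff=0 [OK], height=0
  node 7: h_left=-1, h_right=0, diff=1 [OK], height=1
  node 29: h_left=-1, h_right=-1, diff=0 [OK], height=0
  node 34: h_left=-1, h_right=-1, diff=0 [OK], height=0
  node 31: h_left=0, h_right=0, diff=0 [OK], height=1
  node 42: h_left=-1, h_right=-1, diff=0 [OK], height=0
  node 35: h_left=1, h_right=0, diff=1 [OK], height=2
  node 19: h_left=-1, h_right=2, diff=3 [FAIL (|-1-2|=3 > 1)], height=3
  node 14: h_left=1, h_right=3, diff=2 [FAIL (|1-3|=2 > 1)], height=4
Node 19 violates the condition: |-1 - 2| = 3 > 1.
Result: Not balanced


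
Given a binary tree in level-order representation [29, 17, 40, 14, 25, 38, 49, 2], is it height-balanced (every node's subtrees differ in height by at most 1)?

Tree (level-order array): [29, 17, 40, 14, 25, 38, 49, 2]
Definition: a tree is height-balanced if, at every node, |h(left) - h(right)| <= 1 (empty subtree has height -1).
Bottom-up per-node check:
  node 2: h_left=-1, h_right=-1, diff=0 [OK], height=0
  node 14: h_left=0, h_right=-1, diff=1 [OK], height=1
  node 25: h_left=-1, h_right=-1, diff=0 [OK], height=0
  node 17: h_left=1, h_right=0, diff=1 [OK], height=2
  node 38: h_left=-1, h_right=-1, diff=0 [OK], height=0
  node 49: h_left=-1, h_right=-1, diff=0 [OK], height=0
  node 40: h_left=0, h_right=0, diff=0 [OK], height=1
  node 29: h_left=2, h_right=1, diff=1 [OK], height=3
All nodes satisfy the balance condition.
Result: Balanced


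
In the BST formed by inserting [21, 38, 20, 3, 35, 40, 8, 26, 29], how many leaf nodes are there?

Tree built from: [21, 38, 20, 3, 35, 40, 8, 26, 29]
Tree (level-order array): [21, 20, 38, 3, None, 35, 40, None, 8, 26, None, None, None, None, None, None, 29]
Rule: A leaf has 0 children.
Per-node child counts:
  node 21: 2 child(ren)
  node 20: 1 child(ren)
  node 3: 1 child(ren)
  node 8: 0 child(ren)
  node 38: 2 child(ren)
  node 35: 1 child(ren)
  node 26: 1 child(ren)
  node 29: 0 child(ren)
  node 40: 0 child(ren)
Matching nodes: [8, 29, 40]
Count of leaf nodes: 3


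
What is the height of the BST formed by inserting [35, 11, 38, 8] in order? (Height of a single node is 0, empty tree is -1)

Insertion order: [35, 11, 38, 8]
Tree (level-order array): [35, 11, 38, 8]
Compute height bottom-up (empty subtree = -1):
  height(8) = 1 + max(-1, -1) = 0
  height(11) = 1 + max(0, -1) = 1
  height(38) = 1 + max(-1, -1) = 0
  height(35) = 1 + max(1, 0) = 2
Height = 2


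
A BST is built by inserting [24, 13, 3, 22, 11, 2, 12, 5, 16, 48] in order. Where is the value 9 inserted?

Starting tree (level order): [24, 13, 48, 3, 22, None, None, 2, 11, 16, None, None, None, 5, 12]
Insertion path: 24 -> 13 -> 3 -> 11 -> 5
Result: insert 9 as right child of 5
Final tree (level order): [24, 13, 48, 3, 22, None, None, 2, 11, 16, None, None, None, 5, 12, None, None, None, 9]


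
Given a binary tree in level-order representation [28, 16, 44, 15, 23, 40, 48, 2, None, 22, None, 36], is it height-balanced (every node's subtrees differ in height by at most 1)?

Tree (level-order array): [28, 16, 44, 15, 23, 40, 48, 2, None, 22, None, 36]
Definition: a tree is height-balanced if, at every node, |h(left) - h(right)| <= 1 (empty subtree has height -1).
Bottom-up per-node check:
  node 2: h_left=-1, h_right=-1, diff=0 [OK], height=0
  node 15: h_left=0, h_right=-1, diff=1 [OK], height=1
  node 22: h_left=-1, h_right=-1, diff=0 [OK], height=0
  node 23: h_left=0, h_right=-1, diff=1 [OK], height=1
  node 16: h_left=1, h_right=1, diff=0 [OK], height=2
  node 36: h_left=-1, h_right=-1, diff=0 [OK], height=0
  node 40: h_left=0, h_right=-1, diff=1 [OK], height=1
  node 48: h_left=-1, h_right=-1, diff=0 [OK], height=0
  node 44: h_left=1, h_right=0, diff=1 [OK], height=2
  node 28: h_left=2, h_right=2, diff=0 [OK], height=3
All nodes satisfy the balance condition.
Result: Balanced


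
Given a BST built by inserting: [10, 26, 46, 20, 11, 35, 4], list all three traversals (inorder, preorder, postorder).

Tree insertion order: [10, 26, 46, 20, 11, 35, 4]
Tree (level-order array): [10, 4, 26, None, None, 20, 46, 11, None, 35]
Inorder (L, root, R): [4, 10, 11, 20, 26, 35, 46]
Preorder (root, L, R): [10, 4, 26, 20, 11, 46, 35]
Postorder (L, R, root): [4, 11, 20, 35, 46, 26, 10]


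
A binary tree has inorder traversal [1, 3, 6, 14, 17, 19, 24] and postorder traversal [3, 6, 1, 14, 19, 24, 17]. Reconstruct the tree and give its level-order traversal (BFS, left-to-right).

Inorder:   [1, 3, 6, 14, 17, 19, 24]
Postorder: [3, 6, 1, 14, 19, 24, 17]
Algorithm: postorder visits root last, so walk postorder right-to-left;
each value is the root of the current inorder slice — split it at that
value, recurse on the right subtree first, then the left.
Recursive splits:
  root=17; inorder splits into left=[1, 3, 6, 14], right=[19, 24]
  root=24; inorder splits into left=[19], right=[]
  root=19; inorder splits into left=[], right=[]
  root=14; inorder splits into left=[1, 3, 6], right=[]
  root=1; inorder splits into left=[], right=[3, 6]
  root=6; inorder splits into left=[3], right=[]
  root=3; inorder splits into left=[], right=[]
Reconstructed level-order: [17, 14, 24, 1, 19, 6, 3]


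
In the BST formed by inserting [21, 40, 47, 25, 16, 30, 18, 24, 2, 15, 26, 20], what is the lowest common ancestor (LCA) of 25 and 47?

Tree insertion order: [21, 40, 47, 25, 16, 30, 18, 24, 2, 15, 26, 20]
Tree (level-order array): [21, 16, 40, 2, 18, 25, 47, None, 15, None, 20, 24, 30, None, None, None, None, None, None, None, None, 26]
In a BST, the LCA of p=25, q=47 is the first node v on the
root-to-leaf path with p <= v <= q (go left if both < v, right if both > v).
Walk from root:
  at 21: both 25 and 47 > 21, go right
  at 40: 25 <= 40 <= 47, this is the LCA
LCA = 40


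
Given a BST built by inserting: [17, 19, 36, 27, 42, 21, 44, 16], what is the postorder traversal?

Tree insertion order: [17, 19, 36, 27, 42, 21, 44, 16]
Tree (level-order array): [17, 16, 19, None, None, None, 36, 27, 42, 21, None, None, 44]
Postorder traversal: [16, 21, 27, 44, 42, 36, 19, 17]


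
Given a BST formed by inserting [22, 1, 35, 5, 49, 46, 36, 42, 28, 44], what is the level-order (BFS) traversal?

Tree insertion order: [22, 1, 35, 5, 49, 46, 36, 42, 28, 44]
Tree (level-order array): [22, 1, 35, None, 5, 28, 49, None, None, None, None, 46, None, 36, None, None, 42, None, 44]
BFS from the root, enqueuing left then right child of each popped node:
  queue [22] -> pop 22, enqueue [1, 35], visited so far: [22]
  queue [1, 35] -> pop 1, enqueue [5], visited so far: [22, 1]
  queue [35, 5] -> pop 35, enqueue [28, 49], visited so far: [22, 1, 35]
  queue [5, 28, 49] -> pop 5, enqueue [none], visited so far: [22, 1, 35, 5]
  queue [28, 49] -> pop 28, enqueue [none], visited so far: [22, 1, 35, 5, 28]
  queue [49] -> pop 49, enqueue [46], visited so far: [22, 1, 35, 5, 28, 49]
  queue [46] -> pop 46, enqueue [36], visited so far: [22, 1, 35, 5, 28, 49, 46]
  queue [36] -> pop 36, enqueue [42], visited so far: [22, 1, 35, 5, 28, 49, 46, 36]
  queue [42] -> pop 42, enqueue [44], visited so far: [22, 1, 35, 5, 28, 49, 46, 36, 42]
  queue [44] -> pop 44, enqueue [none], visited so far: [22, 1, 35, 5, 28, 49, 46, 36, 42, 44]
Result: [22, 1, 35, 5, 28, 49, 46, 36, 42, 44]


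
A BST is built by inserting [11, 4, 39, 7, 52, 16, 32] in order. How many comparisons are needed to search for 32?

Search path for 32: 11 -> 39 -> 16 -> 32
Found: True
Comparisons: 4


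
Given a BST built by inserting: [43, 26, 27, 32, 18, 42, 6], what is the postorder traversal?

Tree insertion order: [43, 26, 27, 32, 18, 42, 6]
Tree (level-order array): [43, 26, None, 18, 27, 6, None, None, 32, None, None, None, 42]
Postorder traversal: [6, 18, 42, 32, 27, 26, 43]


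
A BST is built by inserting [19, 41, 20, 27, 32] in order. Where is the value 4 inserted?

Starting tree (level order): [19, None, 41, 20, None, None, 27, None, 32]
Insertion path: 19
Result: insert 4 as left child of 19
Final tree (level order): [19, 4, 41, None, None, 20, None, None, 27, None, 32]


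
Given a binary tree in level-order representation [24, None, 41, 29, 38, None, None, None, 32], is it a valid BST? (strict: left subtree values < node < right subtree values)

Level-order array: [24, None, 41, 29, 38, None, None, None, 32]
Validate using subtree bounds (lo, hi): at each node, require lo < value < hi,
then recurse left with hi=value and right with lo=value.
Preorder trace (stopping at first violation):
  at node 24 with bounds (-inf, +inf): OK
  at node 41 with bounds (24, +inf): OK
  at node 29 with bounds (24, 41): OK
  at node 38 with bounds (41, +inf): VIOLATION
Node 38 violates its bound: not (41 < 38 < +inf).
Result: Not a valid BST


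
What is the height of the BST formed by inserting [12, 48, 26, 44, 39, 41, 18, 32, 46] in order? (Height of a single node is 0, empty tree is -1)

Insertion order: [12, 48, 26, 44, 39, 41, 18, 32, 46]
Tree (level-order array): [12, None, 48, 26, None, 18, 44, None, None, 39, 46, 32, 41]
Compute height bottom-up (empty subtree = -1):
  height(18) = 1 + max(-1, -1) = 0
  height(32) = 1 + max(-1, -1) = 0
  height(41) = 1 + max(-1, -1) = 0
  height(39) = 1 + max(0, 0) = 1
  height(46) = 1 + max(-1, -1) = 0
  height(44) = 1 + max(1, 0) = 2
  height(26) = 1 + max(0, 2) = 3
  height(48) = 1 + max(3, -1) = 4
  height(12) = 1 + max(-1, 4) = 5
Height = 5


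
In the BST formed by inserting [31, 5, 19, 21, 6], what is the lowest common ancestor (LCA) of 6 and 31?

Tree insertion order: [31, 5, 19, 21, 6]
Tree (level-order array): [31, 5, None, None, 19, 6, 21]
In a BST, the LCA of p=6, q=31 is the first node v on the
root-to-leaf path with p <= v <= q (go left if both < v, right if both > v).
Walk from root:
  at 31: 6 <= 31 <= 31, this is the LCA
LCA = 31


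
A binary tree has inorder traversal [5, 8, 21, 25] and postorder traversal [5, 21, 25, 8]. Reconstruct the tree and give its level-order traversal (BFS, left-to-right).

Inorder:   [5, 8, 21, 25]
Postorder: [5, 21, 25, 8]
Algorithm: postorder visits root last, so walk postorder right-to-left;
each value is the root of the current inorder slice — split it at that
value, recurse on the right subtree first, then the left.
Recursive splits:
  root=8; inorder splits into left=[5], right=[21, 25]
  root=25; inorder splits into left=[21], right=[]
  root=21; inorder splits into left=[], right=[]
  root=5; inorder splits into left=[], right=[]
Reconstructed level-order: [8, 5, 25, 21]


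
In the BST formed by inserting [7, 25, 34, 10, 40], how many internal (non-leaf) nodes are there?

Tree built from: [7, 25, 34, 10, 40]
Tree (level-order array): [7, None, 25, 10, 34, None, None, None, 40]
Rule: An internal node has at least one child.
Per-node child counts:
  node 7: 1 child(ren)
  node 25: 2 child(ren)
  node 10: 0 child(ren)
  node 34: 1 child(ren)
  node 40: 0 child(ren)
Matching nodes: [7, 25, 34]
Count of internal (non-leaf) nodes: 3


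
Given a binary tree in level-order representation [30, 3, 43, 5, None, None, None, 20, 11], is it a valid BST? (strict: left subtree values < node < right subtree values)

Level-order array: [30, 3, 43, 5, None, None, None, 20, 11]
Validate using subtree bounds (lo, hi): at each node, require lo < value < hi,
then recurse left with hi=value and right with lo=value.
Preorder trace (stopping at first violation):
  at node 30 with bounds (-inf, +inf): OK
  at node 3 with bounds (-inf, 30): OK
  at node 5 with bounds (-inf, 3): VIOLATION
Node 5 violates its bound: not (-inf < 5 < 3).
Result: Not a valid BST


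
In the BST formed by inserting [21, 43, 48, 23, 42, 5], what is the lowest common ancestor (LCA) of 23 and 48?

Tree insertion order: [21, 43, 48, 23, 42, 5]
Tree (level-order array): [21, 5, 43, None, None, 23, 48, None, 42]
In a BST, the LCA of p=23, q=48 is the first node v on the
root-to-leaf path with p <= v <= q (go left if both < v, right if both > v).
Walk from root:
  at 21: both 23 and 48 > 21, go right
  at 43: 23 <= 43 <= 48, this is the LCA
LCA = 43


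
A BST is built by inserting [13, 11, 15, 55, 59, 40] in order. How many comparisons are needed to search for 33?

Search path for 33: 13 -> 15 -> 55 -> 40
Found: False
Comparisons: 4


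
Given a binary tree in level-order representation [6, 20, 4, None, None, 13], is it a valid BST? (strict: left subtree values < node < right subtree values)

Level-order array: [6, 20, 4, None, None, 13]
Validate using subtree bounds (lo, hi): at each node, require lo < value < hi,
then recurse left with hi=value and right with lo=value.
Preorder trace (stopping at first violation):
  at node 6 with bounds (-inf, +inf): OK
  at node 20 with bounds (-inf, 6): VIOLATION
Node 20 violates its bound: not (-inf < 20 < 6).
Result: Not a valid BST


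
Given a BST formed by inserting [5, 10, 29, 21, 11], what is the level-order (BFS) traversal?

Tree insertion order: [5, 10, 29, 21, 11]
Tree (level-order array): [5, None, 10, None, 29, 21, None, 11]
BFS from the root, enqueuing left then right child of each popped node:
  queue [5] -> pop 5, enqueue [10], visited so far: [5]
  queue [10] -> pop 10, enqueue [29], visited so far: [5, 10]
  queue [29] -> pop 29, enqueue [21], visited so far: [5, 10, 29]
  queue [21] -> pop 21, enqueue [11], visited so far: [5, 10, 29, 21]
  queue [11] -> pop 11, enqueue [none], visited so far: [5, 10, 29, 21, 11]
Result: [5, 10, 29, 21, 11]


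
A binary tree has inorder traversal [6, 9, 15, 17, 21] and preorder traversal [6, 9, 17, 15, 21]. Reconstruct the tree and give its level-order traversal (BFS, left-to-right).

Inorder:  [6, 9, 15, 17, 21]
Preorder: [6, 9, 17, 15, 21]
Algorithm: preorder visits root first, so consume preorder in order;
for each root, split the current inorder slice at that value into
left-subtree inorder and right-subtree inorder, then recurse.
Recursive splits:
  root=6; inorder splits into left=[], right=[9, 15, 17, 21]
  root=9; inorder splits into left=[], right=[15, 17, 21]
  root=17; inorder splits into left=[15], right=[21]
  root=15; inorder splits into left=[], right=[]
  root=21; inorder splits into left=[], right=[]
Reconstructed level-order: [6, 9, 17, 15, 21]


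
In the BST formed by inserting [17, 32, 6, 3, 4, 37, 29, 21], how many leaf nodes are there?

Tree built from: [17, 32, 6, 3, 4, 37, 29, 21]
Tree (level-order array): [17, 6, 32, 3, None, 29, 37, None, 4, 21]
Rule: A leaf has 0 children.
Per-node child counts:
  node 17: 2 child(ren)
  node 6: 1 child(ren)
  node 3: 1 child(ren)
  node 4: 0 child(ren)
  node 32: 2 child(ren)
  node 29: 1 child(ren)
  node 21: 0 child(ren)
  node 37: 0 child(ren)
Matching nodes: [4, 21, 37]
Count of leaf nodes: 3


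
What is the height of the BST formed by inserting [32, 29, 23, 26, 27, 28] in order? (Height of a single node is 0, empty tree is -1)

Insertion order: [32, 29, 23, 26, 27, 28]
Tree (level-order array): [32, 29, None, 23, None, None, 26, None, 27, None, 28]
Compute height bottom-up (empty subtree = -1):
  height(28) = 1 + max(-1, -1) = 0
  height(27) = 1 + max(-1, 0) = 1
  height(26) = 1 + max(-1, 1) = 2
  height(23) = 1 + max(-1, 2) = 3
  height(29) = 1 + max(3, -1) = 4
  height(32) = 1 + max(4, -1) = 5
Height = 5


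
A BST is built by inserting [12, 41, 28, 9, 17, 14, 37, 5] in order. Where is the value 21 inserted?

Starting tree (level order): [12, 9, 41, 5, None, 28, None, None, None, 17, 37, 14]
Insertion path: 12 -> 41 -> 28 -> 17
Result: insert 21 as right child of 17
Final tree (level order): [12, 9, 41, 5, None, 28, None, None, None, 17, 37, 14, 21]


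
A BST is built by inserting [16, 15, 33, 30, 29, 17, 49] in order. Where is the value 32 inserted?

Starting tree (level order): [16, 15, 33, None, None, 30, 49, 29, None, None, None, 17]
Insertion path: 16 -> 33 -> 30
Result: insert 32 as right child of 30
Final tree (level order): [16, 15, 33, None, None, 30, 49, 29, 32, None, None, 17]


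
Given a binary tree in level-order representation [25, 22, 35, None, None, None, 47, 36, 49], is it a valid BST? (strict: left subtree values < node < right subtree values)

Level-order array: [25, 22, 35, None, None, None, 47, 36, 49]
Validate using subtree bounds (lo, hi): at each node, require lo < value < hi,
then recurse left with hi=value and right with lo=value.
Preorder trace (stopping at first violation):
  at node 25 with bounds (-inf, +inf): OK
  at node 22 with bounds (-inf, 25): OK
  at node 35 with bounds (25, +inf): OK
  at node 47 with bounds (35, +inf): OK
  at node 36 with bounds (35, 47): OK
  at node 49 with bounds (47, +inf): OK
No violation found at any node.
Result: Valid BST


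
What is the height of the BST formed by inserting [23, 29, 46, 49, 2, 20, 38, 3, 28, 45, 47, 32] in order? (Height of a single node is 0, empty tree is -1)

Insertion order: [23, 29, 46, 49, 2, 20, 38, 3, 28, 45, 47, 32]
Tree (level-order array): [23, 2, 29, None, 20, 28, 46, 3, None, None, None, 38, 49, None, None, 32, 45, 47]
Compute height bottom-up (empty subtree = -1):
  height(3) = 1 + max(-1, -1) = 0
  height(20) = 1 + max(0, -1) = 1
  height(2) = 1 + max(-1, 1) = 2
  height(28) = 1 + max(-1, -1) = 0
  height(32) = 1 + max(-1, -1) = 0
  height(45) = 1 + max(-1, -1) = 0
  height(38) = 1 + max(0, 0) = 1
  height(47) = 1 + max(-1, -1) = 0
  height(49) = 1 + max(0, -1) = 1
  height(46) = 1 + max(1, 1) = 2
  height(29) = 1 + max(0, 2) = 3
  height(23) = 1 + max(2, 3) = 4
Height = 4


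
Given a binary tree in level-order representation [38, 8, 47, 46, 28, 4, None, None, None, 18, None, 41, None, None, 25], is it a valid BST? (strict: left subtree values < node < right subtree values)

Level-order array: [38, 8, 47, 46, 28, 4, None, None, None, 18, None, 41, None, None, 25]
Validate using subtree bounds (lo, hi): at each node, require lo < value < hi,
then recurse left with hi=value and right with lo=value.
Preorder trace (stopping at first violation):
  at node 38 with bounds (-inf, +inf): OK
  at node 8 with bounds (-inf, 38): OK
  at node 46 with bounds (-inf, 8): VIOLATION
Node 46 violates its bound: not (-inf < 46 < 8).
Result: Not a valid BST


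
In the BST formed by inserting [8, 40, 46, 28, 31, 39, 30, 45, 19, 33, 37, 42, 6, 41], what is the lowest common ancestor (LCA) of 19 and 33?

Tree insertion order: [8, 40, 46, 28, 31, 39, 30, 45, 19, 33, 37, 42, 6, 41]
Tree (level-order array): [8, 6, 40, None, None, 28, 46, 19, 31, 45, None, None, None, 30, 39, 42, None, None, None, 33, None, 41, None, None, 37]
In a BST, the LCA of p=19, q=33 is the first node v on the
root-to-leaf path with p <= v <= q (go left if both < v, right if both > v).
Walk from root:
  at 8: both 19 and 33 > 8, go right
  at 40: both 19 and 33 < 40, go left
  at 28: 19 <= 28 <= 33, this is the LCA
LCA = 28


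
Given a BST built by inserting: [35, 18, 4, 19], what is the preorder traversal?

Tree insertion order: [35, 18, 4, 19]
Tree (level-order array): [35, 18, None, 4, 19]
Preorder traversal: [35, 18, 4, 19]


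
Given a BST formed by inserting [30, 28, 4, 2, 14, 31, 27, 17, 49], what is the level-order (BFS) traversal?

Tree insertion order: [30, 28, 4, 2, 14, 31, 27, 17, 49]
Tree (level-order array): [30, 28, 31, 4, None, None, 49, 2, 14, None, None, None, None, None, 27, 17]
BFS from the root, enqueuing left then right child of each popped node:
  queue [30] -> pop 30, enqueue [28, 31], visited so far: [30]
  queue [28, 31] -> pop 28, enqueue [4], visited so far: [30, 28]
  queue [31, 4] -> pop 31, enqueue [49], visited so far: [30, 28, 31]
  queue [4, 49] -> pop 4, enqueue [2, 14], visited so far: [30, 28, 31, 4]
  queue [49, 2, 14] -> pop 49, enqueue [none], visited so far: [30, 28, 31, 4, 49]
  queue [2, 14] -> pop 2, enqueue [none], visited so far: [30, 28, 31, 4, 49, 2]
  queue [14] -> pop 14, enqueue [27], visited so far: [30, 28, 31, 4, 49, 2, 14]
  queue [27] -> pop 27, enqueue [17], visited so far: [30, 28, 31, 4, 49, 2, 14, 27]
  queue [17] -> pop 17, enqueue [none], visited so far: [30, 28, 31, 4, 49, 2, 14, 27, 17]
Result: [30, 28, 31, 4, 49, 2, 14, 27, 17]


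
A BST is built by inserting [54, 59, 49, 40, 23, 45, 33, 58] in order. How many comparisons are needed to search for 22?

Search path for 22: 54 -> 49 -> 40 -> 23
Found: False
Comparisons: 4


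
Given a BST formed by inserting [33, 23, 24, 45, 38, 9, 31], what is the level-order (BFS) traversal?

Tree insertion order: [33, 23, 24, 45, 38, 9, 31]
Tree (level-order array): [33, 23, 45, 9, 24, 38, None, None, None, None, 31]
BFS from the root, enqueuing left then right child of each popped node:
  queue [33] -> pop 33, enqueue [23, 45], visited so far: [33]
  queue [23, 45] -> pop 23, enqueue [9, 24], visited so far: [33, 23]
  queue [45, 9, 24] -> pop 45, enqueue [38], visited so far: [33, 23, 45]
  queue [9, 24, 38] -> pop 9, enqueue [none], visited so far: [33, 23, 45, 9]
  queue [24, 38] -> pop 24, enqueue [31], visited so far: [33, 23, 45, 9, 24]
  queue [38, 31] -> pop 38, enqueue [none], visited so far: [33, 23, 45, 9, 24, 38]
  queue [31] -> pop 31, enqueue [none], visited so far: [33, 23, 45, 9, 24, 38, 31]
Result: [33, 23, 45, 9, 24, 38, 31]


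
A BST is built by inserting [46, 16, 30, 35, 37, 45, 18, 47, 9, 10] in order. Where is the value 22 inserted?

Starting tree (level order): [46, 16, 47, 9, 30, None, None, None, 10, 18, 35, None, None, None, None, None, 37, None, 45]
Insertion path: 46 -> 16 -> 30 -> 18
Result: insert 22 as right child of 18
Final tree (level order): [46, 16, 47, 9, 30, None, None, None, 10, 18, 35, None, None, None, 22, None, 37, None, None, None, 45]


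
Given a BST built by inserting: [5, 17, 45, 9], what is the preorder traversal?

Tree insertion order: [5, 17, 45, 9]
Tree (level-order array): [5, None, 17, 9, 45]
Preorder traversal: [5, 17, 9, 45]


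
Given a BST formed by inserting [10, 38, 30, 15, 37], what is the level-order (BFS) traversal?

Tree insertion order: [10, 38, 30, 15, 37]
Tree (level-order array): [10, None, 38, 30, None, 15, 37]
BFS from the root, enqueuing left then right child of each popped node:
  queue [10] -> pop 10, enqueue [38], visited so far: [10]
  queue [38] -> pop 38, enqueue [30], visited so far: [10, 38]
  queue [30] -> pop 30, enqueue [15, 37], visited so far: [10, 38, 30]
  queue [15, 37] -> pop 15, enqueue [none], visited so far: [10, 38, 30, 15]
  queue [37] -> pop 37, enqueue [none], visited so far: [10, 38, 30, 15, 37]
Result: [10, 38, 30, 15, 37]


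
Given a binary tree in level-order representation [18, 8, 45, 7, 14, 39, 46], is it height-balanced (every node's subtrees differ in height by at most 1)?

Tree (level-order array): [18, 8, 45, 7, 14, 39, 46]
Definition: a tree is height-balanced if, at every node, |h(left) - h(right)| <= 1 (empty subtree has height -1).
Bottom-up per-node check:
  node 7: h_left=-1, h_right=-1, diff=0 [OK], height=0
  node 14: h_left=-1, h_right=-1, diff=0 [OK], height=0
  node 8: h_left=0, h_right=0, diff=0 [OK], height=1
  node 39: h_left=-1, h_right=-1, diff=0 [OK], height=0
  node 46: h_left=-1, h_right=-1, diff=0 [OK], height=0
  node 45: h_left=0, h_right=0, diff=0 [OK], height=1
  node 18: h_left=1, h_right=1, diff=0 [OK], height=2
All nodes satisfy the balance condition.
Result: Balanced


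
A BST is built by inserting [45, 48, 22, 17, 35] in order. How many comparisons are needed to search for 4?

Search path for 4: 45 -> 22 -> 17
Found: False
Comparisons: 3


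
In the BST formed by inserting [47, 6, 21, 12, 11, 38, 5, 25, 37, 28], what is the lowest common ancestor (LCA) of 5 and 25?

Tree insertion order: [47, 6, 21, 12, 11, 38, 5, 25, 37, 28]
Tree (level-order array): [47, 6, None, 5, 21, None, None, 12, 38, 11, None, 25, None, None, None, None, 37, 28]
In a BST, the LCA of p=5, q=25 is the first node v on the
root-to-leaf path with p <= v <= q (go left if both < v, right if both > v).
Walk from root:
  at 47: both 5 and 25 < 47, go left
  at 6: 5 <= 6 <= 25, this is the LCA
LCA = 6


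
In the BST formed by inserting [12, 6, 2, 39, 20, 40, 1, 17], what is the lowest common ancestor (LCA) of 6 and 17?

Tree insertion order: [12, 6, 2, 39, 20, 40, 1, 17]
Tree (level-order array): [12, 6, 39, 2, None, 20, 40, 1, None, 17]
In a BST, the LCA of p=6, q=17 is the first node v on the
root-to-leaf path with p <= v <= q (go left if both < v, right if both > v).
Walk from root:
  at 12: 6 <= 12 <= 17, this is the LCA
LCA = 12


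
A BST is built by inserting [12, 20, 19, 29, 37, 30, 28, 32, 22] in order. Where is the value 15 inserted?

Starting tree (level order): [12, None, 20, 19, 29, None, None, 28, 37, 22, None, 30, None, None, None, None, 32]
Insertion path: 12 -> 20 -> 19
Result: insert 15 as left child of 19
Final tree (level order): [12, None, 20, 19, 29, 15, None, 28, 37, None, None, 22, None, 30, None, None, None, None, 32]


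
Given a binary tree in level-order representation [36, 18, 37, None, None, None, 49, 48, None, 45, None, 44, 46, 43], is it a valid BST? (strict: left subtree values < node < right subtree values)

Level-order array: [36, 18, 37, None, None, None, 49, 48, None, 45, None, 44, 46, 43]
Validate using subtree bounds (lo, hi): at each node, require lo < value < hi,
then recurse left with hi=value and right with lo=value.
Preorder trace (stopping at first violation):
  at node 36 with bounds (-inf, +inf): OK
  at node 18 with bounds (-inf, 36): OK
  at node 37 with bounds (36, +inf): OK
  at node 49 with bounds (37, +inf): OK
  at node 48 with bounds (37, 49): OK
  at node 45 with bounds (37, 48): OK
  at node 44 with bounds (37, 45): OK
  at node 43 with bounds (37, 44): OK
  at node 46 with bounds (45, 48): OK
No violation found at any node.
Result: Valid BST


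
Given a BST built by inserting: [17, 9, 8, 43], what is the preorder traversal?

Tree insertion order: [17, 9, 8, 43]
Tree (level-order array): [17, 9, 43, 8]
Preorder traversal: [17, 9, 8, 43]


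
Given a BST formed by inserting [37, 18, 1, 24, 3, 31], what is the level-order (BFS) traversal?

Tree insertion order: [37, 18, 1, 24, 3, 31]
Tree (level-order array): [37, 18, None, 1, 24, None, 3, None, 31]
BFS from the root, enqueuing left then right child of each popped node:
  queue [37] -> pop 37, enqueue [18], visited so far: [37]
  queue [18] -> pop 18, enqueue [1, 24], visited so far: [37, 18]
  queue [1, 24] -> pop 1, enqueue [3], visited so far: [37, 18, 1]
  queue [24, 3] -> pop 24, enqueue [31], visited so far: [37, 18, 1, 24]
  queue [3, 31] -> pop 3, enqueue [none], visited so far: [37, 18, 1, 24, 3]
  queue [31] -> pop 31, enqueue [none], visited so far: [37, 18, 1, 24, 3, 31]
Result: [37, 18, 1, 24, 3, 31]


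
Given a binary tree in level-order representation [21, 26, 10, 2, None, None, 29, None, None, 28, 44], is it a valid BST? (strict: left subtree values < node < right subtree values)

Level-order array: [21, 26, 10, 2, None, None, 29, None, None, 28, 44]
Validate using subtree bounds (lo, hi): at each node, require lo < value < hi,
then recurse left with hi=value and right with lo=value.
Preorder trace (stopping at first violation):
  at node 21 with bounds (-inf, +inf): OK
  at node 26 with bounds (-inf, 21): VIOLATION
Node 26 violates its bound: not (-inf < 26 < 21).
Result: Not a valid BST


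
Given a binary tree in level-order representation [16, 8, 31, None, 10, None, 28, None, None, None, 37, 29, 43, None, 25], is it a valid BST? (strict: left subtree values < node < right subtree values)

Level-order array: [16, 8, 31, None, 10, None, 28, None, None, None, 37, 29, 43, None, 25]
Validate using subtree bounds (lo, hi): at each node, require lo < value < hi,
then recurse left with hi=value and right with lo=value.
Preorder trace (stopping at first violation):
  at node 16 with bounds (-inf, +inf): OK
  at node 8 with bounds (-inf, 16): OK
  at node 10 with bounds (8, 16): OK
  at node 31 with bounds (16, +inf): OK
  at node 28 with bounds (31, +inf): VIOLATION
Node 28 violates its bound: not (31 < 28 < +inf).
Result: Not a valid BST


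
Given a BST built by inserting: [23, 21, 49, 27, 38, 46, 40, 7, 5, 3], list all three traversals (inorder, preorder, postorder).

Tree insertion order: [23, 21, 49, 27, 38, 46, 40, 7, 5, 3]
Tree (level-order array): [23, 21, 49, 7, None, 27, None, 5, None, None, 38, 3, None, None, 46, None, None, 40]
Inorder (L, root, R): [3, 5, 7, 21, 23, 27, 38, 40, 46, 49]
Preorder (root, L, R): [23, 21, 7, 5, 3, 49, 27, 38, 46, 40]
Postorder (L, R, root): [3, 5, 7, 21, 40, 46, 38, 27, 49, 23]


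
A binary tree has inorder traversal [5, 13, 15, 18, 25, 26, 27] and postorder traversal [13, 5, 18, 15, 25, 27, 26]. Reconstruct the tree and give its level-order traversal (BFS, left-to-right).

Inorder:   [5, 13, 15, 18, 25, 26, 27]
Postorder: [13, 5, 18, 15, 25, 27, 26]
Algorithm: postorder visits root last, so walk postorder right-to-left;
each value is the root of the current inorder slice — split it at that
value, recurse on the right subtree first, then the left.
Recursive splits:
  root=26; inorder splits into left=[5, 13, 15, 18, 25], right=[27]
  root=27; inorder splits into left=[], right=[]
  root=25; inorder splits into left=[5, 13, 15, 18], right=[]
  root=15; inorder splits into left=[5, 13], right=[18]
  root=18; inorder splits into left=[], right=[]
  root=5; inorder splits into left=[], right=[13]
  root=13; inorder splits into left=[], right=[]
Reconstructed level-order: [26, 25, 27, 15, 5, 18, 13]


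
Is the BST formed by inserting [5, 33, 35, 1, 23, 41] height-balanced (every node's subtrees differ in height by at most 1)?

Tree (level-order array): [5, 1, 33, None, None, 23, 35, None, None, None, 41]
Definition: a tree is height-balanced if, at every node, |h(left) - h(right)| <= 1 (empty subtree has height -1).
Bottom-up per-node check:
  node 1: h_left=-1, h_right=-1, diff=0 [OK], height=0
  node 23: h_left=-1, h_right=-1, diff=0 [OK], height=0
  node 41: h_left=-1, h_right=-1, diff=0 [OK], height=0
  node 35: h_left=-1, h_right=0, diff=1 [OK], height=1
  node 33: h_left=0, h_right=1, diff=1 [OK], height=2
  node 5: h_left=0, h_right=2, diff=2 [FAIL (|0-2|=2 > 1)], height=3
Node 5 violates the condition: |0 - 2| = 2 > 1.
Result: Not balanced


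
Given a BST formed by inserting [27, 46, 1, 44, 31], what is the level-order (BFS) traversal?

Tree insertion order: [27, 46, 1, 44, 31]
Tree (level-order array): [27, 1, 46, None, None, 44, None, 31]
BFS from the root, enqueuing left then right child of each popped node:
  queue [27] -> pop 27, enqueue [1, 46], visited so far: [27]
  queue [1, 46] -> pop 1, enqueue [none], visited so far: [27, 1]
  queue [46] -> pop 46, enqueue [44], visited so far: [27, 1, 46]
  queue [44] -> pop 44, enqueue [31], visited so far: [27, 1, 46, 44]
  queue [31] -> pop 31, enqueue [none], visited so far: [27, 1, 46, 44, 31]
Result: [27, 1, 46, 44, 31]


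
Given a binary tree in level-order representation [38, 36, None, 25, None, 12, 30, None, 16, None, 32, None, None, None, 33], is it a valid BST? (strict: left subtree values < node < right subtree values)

Level-order array: [38, 36, None, 25, None, 12, 30, None, 16, None, 32, None, None, None, 33]
Validate using subtree bounds (lo, hi): at each node, require lo < value < hi,
then recurse left with hi=value and right with lo=value.
Preorder trace (stopping at first violation):
  at node 38 with bounds (-inf, +inf): OK
  at node 36 with bounds (-inf, 38): OK
  at node 25 with bounds (-inf, 36): OK
  at node 12 with bounds (-inf, 25): OK
  at node 16 with bounds (12, 25): OK
  at node 30 with bounds (25, 36): OK
  at node 32 with bounds (30, 36): OK
  at node 33 with bounds (32, 36): OK
No violation found at any node.
Result: Valid BST


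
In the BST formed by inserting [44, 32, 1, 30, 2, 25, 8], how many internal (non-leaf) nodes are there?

Tree built from: [44, 32, 1, 30, 2, 25, 8]
Tree (level-order array): [44, 32, None, 1, None, None, 30, 2, None, None, 25, 8]
Rule: An internal node has at least one child.
Per-node child counts:
  node 44: 1 child(ren)
  node 32: 1 child(ren)
  node 1: 1 child(ren)
  node 30: 1 child(ren)
  node 2: 1 child(ren)
  node 25: 1 child(ren)
  node 8: 0 child(ren)
Matching nodes: [44, 32, 1, 30, 2, 25]
Count of internal (non-leaf) nodes: 6


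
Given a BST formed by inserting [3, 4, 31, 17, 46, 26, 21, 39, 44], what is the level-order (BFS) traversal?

Tree insertion order: [3, 4, 31, 17, 46, 26, 21, 39, 44]
Tree (level-order array): [3, None, 4, None, 31, 17, 46, None, 26, 39, None, 21, None, None, 44]
BFS from the root, enqueuing left then right child of each popped node:
  queue [3] -> pop 3, enqueue [4], visited so far: [3]
  queue [4] -> pop 4, enqueue [31], visited so far: [3, 4]
  queue [31] -> pop 31, enqueue [17, 46], visited so far: [3, 4, 31]
  queue [17, 46] -> pop 17, enqueue [26], visited so far: [3, 4, 31, 17]
  queue [46, 26] -> pop 46, enqueue [39], visited so far: [3, 4, 31, 17, 46]
  queue [26, 39] -> pop 26, enqueue [21], visited so far: [3, 4, 31, 17, 46, 26]
  queue [39, 21] -> pop 39, enqueue [44], visited so far: [3, 4, 31, 17, 46, 26, 39]
  queue [21, 44] -> pop 21, enqueue [none], visited so far: [3, 4, 31, 17, 46, 26, 39, 21]
  queue [44] -> pop 44, enqueue [none], visited so far: [3, 4, 31, 17, 46, 26, 39, 21, 44]
Result: [3, 4, 31, 17, 46, 26, 39, 21, 44]


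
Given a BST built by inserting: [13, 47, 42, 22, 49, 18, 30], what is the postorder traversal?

Tree insertion order: [13, 47, 42, 22, 49, 18, 30]
Tree (level-order array): [13, None, 47, 42, 49, 22, None, None, None, 18, 30]
Postorder traversal: [18, 30, 22, 42, 49, 47, 13]


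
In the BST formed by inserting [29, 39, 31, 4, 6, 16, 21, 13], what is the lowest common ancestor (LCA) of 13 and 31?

Tree insertion order: [29, 39, 31, 4, 6, 16, 21, 13]
Tree (level-order array): [29, 4, 39, None, 6, 31, None, None, 16, None, None, 13, 21]
In a BST, the LCA of p=13, q=31 is the first node v on the
root-to-leaf path with p <= v <= q (go left if both < v, right if both > v).
Walk from root:
  at 29: 13 <= 29 <= 31, this is the LCA
LCA = 29


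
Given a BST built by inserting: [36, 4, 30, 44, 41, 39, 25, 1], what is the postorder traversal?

Tree insertion order: [36, 4, 30, 44, 41, 39, 25, 1]
Tree (level-order array): [36, 4, 44, 1, 30, 41, None, None, None, 25, None, 39]
Postorder traversal: [1, 25, 30, 4, 39, 41, 44, 36]


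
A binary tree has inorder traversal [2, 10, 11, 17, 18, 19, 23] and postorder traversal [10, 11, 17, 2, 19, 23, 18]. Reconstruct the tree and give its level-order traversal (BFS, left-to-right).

Inorder:   [2, 10, 11, 17, 18, 19, 23]
Postorder: [10, 11, 17, 2, 19, 23, 18]
Algorithm: postorder visits root last, so walk postorder right-to-left;
each value is the root of the current inorder slice — split it at that
value, recurse on the right subtree first, then the left.
Recursive splits:
  root=18; inorder splits into left=[2, 10, 11, 17], right=[19, 23]
  root=23; inorder splits into left=[19], right=[]
  root=19; inorder splits into left=[], right=[]
  root=2; inorder splits into left=[], right=[10, 11, 17]
  root=17; inorder splits into left=[10, 11], right=[]
  root=11; inorder splits into left=[10], right=[]
  root=10; inorder splits into left=[], right=[]
Reconstructed level-order: [18, 2, 23, 17, 19, 11, 10]


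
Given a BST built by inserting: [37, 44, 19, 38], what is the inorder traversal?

Tree insertion order: [37, 44, 19, 38]
Tree (level-order array): [37, 19, 44, None, None, 38]
Inorder traversal: [19, 37, 38, 44]


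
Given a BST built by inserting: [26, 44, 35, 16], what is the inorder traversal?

Tree insertion order: [26, 44, 35, 16]
Tree (level-order array): [26, 16, 44, None, None, 35]
Inorder traversal: [16, 26, 35, 44]


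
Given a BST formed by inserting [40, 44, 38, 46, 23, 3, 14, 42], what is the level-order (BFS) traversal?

Tree insertion order: [40, 44, 38, 46, 23, 3, 14, 42]
Tree (level-order array): [40, 38, 44, 23, None, 42, 46, 3, None, None, None, None, None, None, 14]
BFS from the root, enqueuing left then right child of each popped node:
  queue [40] -> pop 40, enqueue [38, 44], visited so far: [40]
  queue [38, 44] -> pop 38, enqueue [23], visited so far: [40, 38]
  queue [44, 23] -> pop 44, enqueue [42, 46], visited so far: [40, 38, 44]
  queue [23, 42, 46] -> pop 23, enqueue [3], visited so far: [40, 38, 44, 23]
  queue [42, 46, 3] -> pop 42, enqueue [none], visited so far: [40, 38, 44, 23, 42]
  queue [46, 3] -> pop 46, enqueue [none], visited so far: [40, 38, 44, 23, 42, 46]
  queue [3] -> pop 3, enqueue [14], visited so far: [40, 38, 44, 23, 42, 46, 3]
  queue [14] -> pop 14, enqueue [none], visited so far: [40, 38, 44, 23, 42, 46, 3, 14]
Result: [40, 38, 44, 23, 42, 46, 3, 14]


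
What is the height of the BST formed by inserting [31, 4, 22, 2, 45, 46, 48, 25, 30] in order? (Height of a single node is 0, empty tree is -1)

Insertion order: [31, 4, 22, 2, 45, 46, 48, 25, 30]
Tree (level-order array): [31, 4, 45, 2, 22, None, 46, None, None, None, 25, None, 48, None, 30]
Compute height bottom-up (empty subtree = -1):
  height(2) = 1 + max(-1, -1) = 0
  height(30) = 1 + max(-1, -1) = 0
  height(25) = 1 + max(-1, 0) = 1
  height(22) = 1 + max(-1, 1) = 2
  height(4) = 1 + max(0, 2) = 3
  height(48) = 1 + max(-1, -1) = 0
  height(46) = 1 + max(-1, 0) = 1
  height(45) = 1 + max(-1, 1) = 2
  height(31) = 1 + max(3, 2) = 4
Height = 4


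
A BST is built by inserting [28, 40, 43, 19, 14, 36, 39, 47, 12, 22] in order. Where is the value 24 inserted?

Starting tree (level order): [28, 19, 40, 14, 22, 36, 43, 12, None, None, None, None, 39, None, 47]
Insertion path: 28 -> 19 -> 22
Result: insert 24 as right child of 22
Final tree (level order): [28, 19, 40, 14, 22, 36, 43, 12, None, None, 24, None, 39, None, 47]


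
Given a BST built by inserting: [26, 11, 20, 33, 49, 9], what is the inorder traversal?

Tree insertion order: [26, 11, 20, 33, 49, 9]
Tree (level-order array): [26, 11, 33, 9, 20, None, 49]
Inorder traversal: [9, 11, 20, 26, 33, 49]


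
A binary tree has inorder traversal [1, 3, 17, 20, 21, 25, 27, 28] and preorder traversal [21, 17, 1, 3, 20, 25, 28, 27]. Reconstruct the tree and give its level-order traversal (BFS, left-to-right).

Inorder:  [1, 3, 17, 20, 21, 25, 27, 28]
Preorder: [21, 17, 1, 3, 20, 25, 28, 27]
Algorithm: preorder visits root first, so consume preorder in order;
for each root, split the current inorder slice at that value into
left-subtree inorder and right-subtree inorder, then recurse.
Recursive splits:
  root=21; inorder splits into left=[1, 3, 17, 20], right=[25, 27, 28]
  root=17; inorder splits into left=[1, 3], right=[20]
  root=1; inorder splits into left=[], right=[3]
  root=3; inorder splits into left=[], right=[]
  root=20; inorder splits into left=[], right=[]
  root=25; inorder splits into left=[], right=[27, 28]
  root=28; inorder splits into left=[27], right=[]
  root=27; inorder splits into left=[], right=[]
Reconstructed level-order: [21, 17, 25, 1, 20, 28, 3, 27]


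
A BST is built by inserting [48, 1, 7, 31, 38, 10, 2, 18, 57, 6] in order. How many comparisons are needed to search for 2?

Search path for 2: 48 -> 1 -> 7 -> 2
Found: True
Comparisons: 4


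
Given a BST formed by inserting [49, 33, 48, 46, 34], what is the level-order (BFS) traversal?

Tree insertion order: [49, 33, 48, 46, 34]
Tree (level-order array): [49, 33, None, None, 48, 46, None, 34]
BFS from the root, enqueuing left then right child of each popped node:
  queue [49] -> pop 49, enqueue [33], visited so far: [49]
  queue [33] -> pop 33, enqueue [48], visited so far: [49, 33]
  queue [48] -> pop 48, enqueue [46], visited so far: [49, 33, 48]
  queue [46] -> pop 46, enqueue [34], visited so far: [49, 33, 48, 46]
  queue [34] -> pop 34, enqueue [none], visited so far: [49, 33, 48, 46, 34]
Result: [49, 33, 48, 46, 34]
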